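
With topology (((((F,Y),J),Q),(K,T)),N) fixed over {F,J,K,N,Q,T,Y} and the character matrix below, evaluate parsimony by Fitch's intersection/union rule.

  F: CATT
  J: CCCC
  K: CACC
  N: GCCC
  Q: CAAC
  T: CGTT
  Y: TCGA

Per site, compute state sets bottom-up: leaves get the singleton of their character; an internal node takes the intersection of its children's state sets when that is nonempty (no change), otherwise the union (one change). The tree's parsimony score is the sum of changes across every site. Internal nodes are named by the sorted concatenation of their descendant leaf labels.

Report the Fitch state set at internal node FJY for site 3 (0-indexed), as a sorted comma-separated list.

A,C,T

FY@0: {C} ∪ {T} = {C,T} (union, +1)
FJY@0: {C,T} ∩ {C} = {C} (intersection, +0)
FJQY@0: {C} ∩ {C} = {C} (intersection, +0)
KT@0: {C} ∩ {C} = {C} (intersection, +0)
FJKQTY@0: {C} ∩ {C} = {C} (intersection, +0)
FJKNQTY@0: {C} ∪ {G} = {C,G} (union, +1)
FY@1: {A} ∪ {C} = {A,C} (union, +1)
FJY@1: {A,C} ∩ {C} = {C} (intersection, +0)
FJQY@1: {C} ∪ {A} = {A,C} (union, +1)
KT@1: {A} ∪ {G} = {A,G} (union, +1)
FJKQTY@1: {A,C} ∩ {A,G} = {A} (intersection, +0)
FJKNQTY@1: {A} ∪ {C} = {A,C} (union, +1)
FY@2: {T} ∪ {G} = {G,T} (union, +1)
FJY@2: {G,T} ∪ {C} = {C,G,T} (union, +1)
FJQY@2: {C,G,T} ∪ {A} = {A,C,G,T} (union, +1)
KT@2: {C} ∪ {T} = {C,T} (union, +1)
FJKQTY@2: {A,C,G,T} ∩ {C,T} = {C,T} (intersection, +0)
FJKNQTY@2: {C,T} ∩ {C} = {C} (intersection, +0)
FY@3: {T} ∪ {A} = {A,T} (union, +1)
FJY@3: {A,T} ∪ {C} = {A,C,T} (union, +1)
FJQY@3: {A,C,T} ∩ {C} = {C} (intersection, +0)
KT@3: {C} ∪ {T} = {C,T} (union, +1)
FJKQTY@3: {C} ∩ {C,T} = {C} (intersection, +0)
FJKNQTY@3: {C} ∩ {C} = {C} (intersection, +0)
per-site changes: [2, 4, 4, 3]; total = 13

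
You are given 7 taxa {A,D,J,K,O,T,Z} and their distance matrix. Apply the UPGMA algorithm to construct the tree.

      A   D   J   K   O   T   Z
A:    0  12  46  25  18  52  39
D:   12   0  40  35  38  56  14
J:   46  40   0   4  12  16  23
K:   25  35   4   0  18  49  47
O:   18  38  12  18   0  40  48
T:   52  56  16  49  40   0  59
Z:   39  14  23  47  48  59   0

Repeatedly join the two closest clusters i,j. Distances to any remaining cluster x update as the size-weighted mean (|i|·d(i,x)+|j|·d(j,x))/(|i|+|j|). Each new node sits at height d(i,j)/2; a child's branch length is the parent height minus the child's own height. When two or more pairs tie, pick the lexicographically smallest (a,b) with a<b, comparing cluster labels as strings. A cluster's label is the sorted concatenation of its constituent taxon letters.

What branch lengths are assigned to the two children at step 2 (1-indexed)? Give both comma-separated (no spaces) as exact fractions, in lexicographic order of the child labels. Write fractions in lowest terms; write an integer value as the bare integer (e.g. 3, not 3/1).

step 1: merge (J,K) at d=4; branch lengths J→2, K→2; new cluster JK
  updated: d(A,JK)=71/2, d(D,JK)=75/2, d(JK,O)=15, d(JK,T)=65/2, d(JK,Z)=35
step 2: merge (A,D) at d=12; branch lengths A→6, D→6; new cluster AD
  updated: d(AD,JK)=73/2, d(AD,O)=28, d(AD,T)=54, d(AD,Z)=53/2
step 3: merge (JK,O) at d=15; branch lengths JK→11/2, O→15/2; new cluster JKO
  updated: d(AD,JKO)=101/3, d(JKO,T)=35, d(JKO,Z)=118/3
step 4: merge (AD,Z) at d=53/2; branch lengths AD→29/4, Z→53/4; new cluster ADZ
  updated: d(ADZ,JKO)=320/9, d(ADZ,T)=167/3
step 5: merge (JKO,T) at d=35; branch lengths JKO→10, T→35/2; new cluster JKOT
  updated: d(ADZ,JKOT)=487/12
step 6: merge (ADZ,JKOT) at d=487/12; branch lengths ADZ→169/24, JKOT→67/24; new cluster ADJKOTZ
final tree: (((A:6,D:6):29/4,Z:53/4):169/24,(((J:2,K:2):11/2,O:15/2):10,T:35/2):67/24)
total length: 521/6

6,6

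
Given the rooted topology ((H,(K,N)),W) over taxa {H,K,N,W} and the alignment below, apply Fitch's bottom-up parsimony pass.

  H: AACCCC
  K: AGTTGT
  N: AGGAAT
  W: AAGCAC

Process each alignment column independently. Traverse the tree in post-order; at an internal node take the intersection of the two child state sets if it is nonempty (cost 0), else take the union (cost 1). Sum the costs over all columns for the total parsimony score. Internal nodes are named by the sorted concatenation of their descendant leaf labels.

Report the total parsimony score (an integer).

[col 0] KN: children K:{A}, N:{A} ∩→ {A}; cost 0
[col 0] HKN: children H:{A}, KN:{A} ∩→ {A}; cost 0
[col 0] HKNW: children HKN:{A}, W:{A} ∩→ {A}; cost 0
[col 1] KN: children K:{G}, N:{G} ∩→ {G}; cost 0
[col 1] HKN: children H:{A}, KN:{G} ∪→ {A,G}; cost 1
[col 1] HKNW: children HKN:{A,G}, W:{A} ∩→ {A}; cost 0
[col 2] KN: children K:{T}, N:{G} ∪→ {G,T}; cost 1
[col 2] HKN: children H:{C}, KN:{G,T} ∪→ {C,G,T}; cost 1
[col 2] HKNW: children HKN:{C,G,T}, W:{G} ∩→ {G}; cost 0
[col 3] KN: children K:{T}, N:{A} ∪→ {A,T}; cost 1
[col 3] HKN: children H:{C}, KN:{A,T} ∪→ {A,C,T}; cost 1
[col 3] HKNW: children HKN:{A,C,T}, W:{C} ∩→ {C}; cost 0
[col 4] KN: children K:{G}, N:{A} ∪→ {A,G}; cost 1
[col 4] HKN: children H:{C}, KN:{A,G} ∪→ {A,C,G}; cost 1
[col 4] HKNW: children HKN:{A,C,G}, W:{A} ∩→ {A}; cost 0
[col 5] KN: children K:{T}, N:{T} ∩→ {T}; cost 0
[col 5] HKN: children H:{C}, KN:{T} ∪→ {C,T}; cost 1
[col 5] HKNW: children HKN:{C,T}, W:{C} ∩→ {C}; cost 0
per-site changes: [0, 1, 2, 2, 2, 1]; total = 8

8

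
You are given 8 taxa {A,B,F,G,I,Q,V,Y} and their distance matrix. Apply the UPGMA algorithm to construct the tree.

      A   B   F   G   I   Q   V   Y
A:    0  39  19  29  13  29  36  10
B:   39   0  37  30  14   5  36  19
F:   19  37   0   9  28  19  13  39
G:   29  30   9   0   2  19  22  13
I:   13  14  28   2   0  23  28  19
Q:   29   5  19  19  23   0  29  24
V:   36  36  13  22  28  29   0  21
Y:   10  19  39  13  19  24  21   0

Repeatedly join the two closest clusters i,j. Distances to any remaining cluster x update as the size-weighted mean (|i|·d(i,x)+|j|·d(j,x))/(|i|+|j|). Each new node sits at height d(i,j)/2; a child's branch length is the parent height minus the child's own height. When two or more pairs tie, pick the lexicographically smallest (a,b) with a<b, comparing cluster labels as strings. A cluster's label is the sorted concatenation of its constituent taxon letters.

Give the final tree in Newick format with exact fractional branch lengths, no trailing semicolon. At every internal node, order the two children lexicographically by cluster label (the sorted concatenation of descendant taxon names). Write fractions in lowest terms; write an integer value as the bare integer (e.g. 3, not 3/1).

1. join G+I (d=2) ⇒ GI; edges |G|=1, |I|=1
  updated: d(A,GI)=21, d(B,GI)=22, d(F,GI)=37/2, d(GI,Q)=21, d(GI,V)=25, d(GI,Y)=16
2. join B+Q (d=5) ⇒ BQ; edges |B|=5/2, |Q|=5/2
  updated: d(A,BQ)=34, d(BQ,F)=28, d(BQ,GI)=43/2, d(BQ,V)=65/2, d(BQ,Y)=43/2
3. join A+Y (d=10) ⇒ AY; edges |A|=5, |Y|=5
  updated: d(AY,BQ)=111/4, d(AY,F)=29, d(AY,GI)=37/2, d(AY,V)=57/2
4. join F+V (d=13) ⇒ FV; edges |F|=13/2, |V|=13/2
  updated: d(AY,FV)=115/4, d(BQ,FV)=121/4, d(FV,GI)=87/4
5. join AY+GI (d=37/2) ⇒ AGIY; edges |AY|=17/4, |GI|=33/4
  updated: d(AGIY,BQ)=197/8, d(AGIY,FV)=101/4
6. join AGIY+BQ (d=197/8) ⇒ ABGIQY; edges |AGIY|=49/16, |BQ|=157/16
  updated: d(ABGIQY,FV)=323/12
7. join ABGIQY+FV (d=323/12) ⇒ ABFGIQVY; edges |ABGIQY|=55/48, |FV|=167/24
final tree: ((((A:5,Y:5):17/4,(G:1,I:1):33/4):49/16,(B:5/2,Q:5/2):157/16):55/48,(F:13/2,V:13/2):167/24)
total length: 3047/48

((((A:5,Y:5):17/4,(G:1,I:1):33/4):49/16,(B:5/2,Q:5/2):157/16):55/48,(F:13/2,V:13/2):167/24)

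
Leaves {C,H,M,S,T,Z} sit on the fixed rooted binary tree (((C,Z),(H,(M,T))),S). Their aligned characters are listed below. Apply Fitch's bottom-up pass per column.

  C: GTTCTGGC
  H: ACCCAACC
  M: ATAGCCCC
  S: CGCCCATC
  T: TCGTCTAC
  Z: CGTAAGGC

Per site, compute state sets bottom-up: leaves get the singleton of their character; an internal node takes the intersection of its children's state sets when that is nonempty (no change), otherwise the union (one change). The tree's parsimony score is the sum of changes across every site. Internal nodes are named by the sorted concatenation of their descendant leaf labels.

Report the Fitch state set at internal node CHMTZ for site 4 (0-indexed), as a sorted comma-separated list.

A

[col 0] CZ: children C:{G}, Z:{C} ∪→ {C,G}; cost 1
[col 0] MT: children M:{A}, T:{T} ∪→ {A,T}; cost 1
[col 0] HMT: children H:{A}, MT:{A,T} ∩→ {A}; cost 0
[col 0] CHMTZ: children CZ:{C,G}, HMT:{A} ∪→ {A,C,G}; cost 1
[col 0] CHMSTZ: children CHMTZ:{A,C,G}, S:{C} ∩→ {C}; cost 0
[col 1] CZ: children C:{T}, Z:{G} ∪→ {G,T}; cost 1
[col 1] MT: children M:{T}, T:{C} ∪→ {C,T}; cost 1
[col 1] HMT: children H:{C}, MT:{C,T} ∩→ {C}; cost 0
[col 1] CHMTZ: children CZ:{G,T}, HMT:{C} ∪→ {C,G,T}; cost 1
[col 1] CHMSTZ: children CHMTZ:{C,G,T}, S:{G} ∩→ {G}; cost 0
[col 2] CZ: children C:{T}, Z:{T} ∩→ {T}; cost 0
[col 2] MT: children M:{A}, T:{G} ∪→ {A,G}; cost 1
[col 2] HMT: children H:{C}, MT:{A,G} ∪→ {A,C,G}; cost 1
[col 2] CHMTZ: children CZ:{T}, HMT:{A,C,G} ∪→ {A,C,G,T}; cost 1
[col 2] CHMSTZ: children CHMTZ:{A,C,G,T}, S:{C} ∩→ {C}; cost 0
[col 3] CZ: children C:{C}, Z:{A} ∪→ {A,C}; cost 1
[col 3] MT: children M:{G}, T:{T} ∪→ {G,T}; cost 1
[col 3] HMT: children H:{C}, MT:{G,T} ∪→ {C,G,T}; cost 1
[col 3] CHMTZ: children CZ:{A,C}, HMT:{C,G,T} ∩→ {C}; cost 0
[col 3] CHMSTZ: children CHMTZ:{C}, S:{C} ∩→ {C}; cost 0
[col 4] CZ: children C:{T}, Z:{A} ∪→ {A,T}; cost 1
[col 4] MT: children M:{C}, T:{C} ∩→ {C}; cost 0
[col 4] HMT: children H:{A}, MT:{C} ∪→ {A,C}; cost 1
[col 4] CHMTZ: children CZ:{A,T}, HMT:{A,C} ∩→ {A}; cost 0
[col 4] CHMSTZ: children CHMTZ:{A}, S:{C} ∪→ {A,C}; cost 1
[col 5] CZ: children C:{G}, Z:{G} ∩→ {G}; cost 0
[col 5] MT: children M:{C}, T:{T} ∪→ {C,T}; cost 1
[col 5] HMT: children H:{A}, MT:{C,T} ∪→ {A,C,T}; cost 1
[col 5] CHMTZ: children CZ:{G}, HMT:{A,C,T} ∪→ {A,C,G,T}; cost 1
[col 5] CHMSTZ: children CHMTZ:{A,C,G,T}, S:{A} ∩→ {A}; cost 0
[col 6] CZ: children C:{G}, Z:{G} ∩→ {G}; cost 0
[col 6] MT: children M:{C}, T:{A} ∪→ {A,C}; cost 1
[col 6] HMT: children H:{C}, MT:{A,C} ∩→ {C}; cost 0
[col 6] CHMTZ: children CZ:{G}, HMT:{C} ∪→ {C,G}; cost 1
[col 6] CHMSTZ: children CHMTZ:{C,G}, S:{T} ∪→ {C,G,T}; cost 1
[col 7] CZ: children C:{C}, Z:{C} ∩→ {C}; cost 0
[col 7] MT: children M:{C}, T:{C} ∩→ {C}; cost 0
[col 7] HMT: children H:{C}, MT:{C} ∩→ {C}; cost 0
[col 7] CHMTZ: children CZ:{C}, HMT:{C} ∩→ {C}; cost 0
[col 7] CHMSTZ: children CHMTZ:{C}, S:{C} ∩→ {C}; cost 0
per-site changes: [3, 3, 3, 3, 3, 3, 3, 0]; total = 21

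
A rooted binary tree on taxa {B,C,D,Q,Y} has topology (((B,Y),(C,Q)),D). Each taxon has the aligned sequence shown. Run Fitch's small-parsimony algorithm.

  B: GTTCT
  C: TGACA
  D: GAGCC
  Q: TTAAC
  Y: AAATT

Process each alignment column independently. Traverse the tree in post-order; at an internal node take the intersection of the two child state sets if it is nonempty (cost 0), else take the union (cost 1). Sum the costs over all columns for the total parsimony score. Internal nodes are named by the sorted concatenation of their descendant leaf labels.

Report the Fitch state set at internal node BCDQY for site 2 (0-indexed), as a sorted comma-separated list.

A,G

site 0, node BY: B={G} ∪ Y={A} → {A,G} (+1)
site 0, node CQ: C={T} ∩ Q={T} → {T} (+0)
site 0, node BCQY: BY={A,G} ∪ CQ={T} → {A,G,T} (+1)
site 0, node BCDQY: BCQY={A,G,T} ∩ D={G} → {G} (+0)
site 1, node BY: B={T} ∪ Y={A} → {A,T} (+1)
site 1, node CQ: C={G} ∪ Q={T} → {G,T} (+1)
site 1, node BCQY: BY={A,T} ∩ CQ={G,T} → {T} (+0)
site 1, node BCDQY: BCQY={T} ∪ D={A} → {A,T} (+1)
site 2, node BY: B={T} ∪ Y={A} → {A,T} (+1)
site 2, node CQ: C={A} ∩ Q={A} → {A} (+0)
site 2, node BCQY: BY={A,T} ∩ CQ={A} → {A} (+0)
site 2, node BCDQY: BCQY={A} ∪ D={G} → {A,G} (+1)
site 3, node BY: B={C} ∪ Y={T} → {C,T} (+1)
site 3, node CQ: C={C} ∪ Q={A} → {A,C} (+1)
site 3, node BCQY: BY={C,T} ∩ CQ={A,C} → {C} (+0)
site 3, node BCDQY: BCQY={C} ∩ D={C} → {C} (+0)
site 4, node BY: B={T} ∩ Y={T} → {T} (+0)
site 4, node CQ: C={A} ∪ Q={C} → {A,C} (+1)
site 4, node BCQY: BY={T} ∪ CQ={A,C} → {A,C,T} (+1)
site 4, node BCDQY: BCQY={A,C,T} ∩ D={C} → {C} (+0)
per-site changes: [2, 3, 2, 2, 2]; total = 11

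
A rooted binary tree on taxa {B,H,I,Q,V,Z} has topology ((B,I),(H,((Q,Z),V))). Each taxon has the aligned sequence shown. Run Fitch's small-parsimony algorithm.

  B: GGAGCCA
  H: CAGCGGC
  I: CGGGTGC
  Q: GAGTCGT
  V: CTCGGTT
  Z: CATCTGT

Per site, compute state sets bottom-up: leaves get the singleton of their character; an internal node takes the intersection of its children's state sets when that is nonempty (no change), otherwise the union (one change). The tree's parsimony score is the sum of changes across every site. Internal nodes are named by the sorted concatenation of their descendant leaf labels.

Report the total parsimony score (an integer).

BI@0: {G} ∪ {C} = {C,G} (union, +1)
QZ@0: {G} ∪ {C} = {C,G} (union, +1)
QVZ@0: {C,G} ∩ {C} = {C} (intersection, +0)
HQVZ@0: {C} ∩ {C} = {C} (intersection, +0)
BHIQVZ@0: {C,G} ∩ {C} = {C} (intersection, +0)
BI@1: {G} ∩ {G} = {G} (intersection, +0)
QZ@1: {A} ∩ {A} = {A} (intersection, +0)
QVZ@1: {A} ∪ {T} = {A,T} (union, +1)
HQVZ@1: {A} ∩ {A,T} = {A} (intersection, +0)
BHIQVZ@1: {G} ∪ {A} = {A,G} (union, +1)
BI@2: {A} ∪ {G} = {A,G} (union, +1)
QZ@2: {G} ∪ {T} = {G,T} (union, +1)
QVZ@2: {G,T} ∪ {C} = {C,G,T} (union, +1)
HQVZ@2: {G} ∩ {C,G,T} = {G} (intersection, +0)
BHIQVZ@2: {A,G} ∩ {G} = {G} (intersection, +0)
BI@3: {G} ∩ {G} = {G} (intersection, +0)
QZ@3: {T} ∪ {C} = {C,T} (union, +1)
QVZ@3: {C,T} ∪ {G} = {C,G,T} (union, +1)
HQVZ@3: {C} ∩ {C,G,T} = {C} (intersection, +0)
BHIQVZ@3: {G} ∪ {C} = {C,G} (union, +1)
BI@4: {C} ∪ {T} = {C,T} (union, +1)
QZ@4: {C} ∪ {T} = {C,T} (union, +1)
QVZ@4: {C,T} ∪ {G} = {C,G,T} (union, +1)
HQVZ@4: {G} ∩ {C,G,T} = {G} (intersection, +0)
BHIQVZ@4: {C,T} ∪ {G} = {C,G,T} (union, +1)
BI@5: {C} ∪ {G} = {C,G} (union, +1)
QZ@5: {G} ∩ {G} = {G} (intersection, +0)
QVZ@5: {G} ∪ {T} = {G,T} (union, +1)
HQVZ@5: {G} ∩ {G,T} = {G} (intersection, +0)
BHIQVZ@5: {C,G} ∩ {G} = {G} (intersection, +0)
BI@6: {A} ∪ {C} = {A,C} (union, +1)
QZ@6: {T} ∩ {T} = {T} (intersection, +0)
QVZ@6: {T} ∩ {T} = {T} (intersection, +0)
HQVZ@6: {C} ∪ {T} = {C,T} (union, +1)
BHIQVZ@6: {A,C} ∩ {C,T} = {C} (intersection, +0)
per-site changes: [2, 2, 3, 3, 4, 2, 2]; total = 18

18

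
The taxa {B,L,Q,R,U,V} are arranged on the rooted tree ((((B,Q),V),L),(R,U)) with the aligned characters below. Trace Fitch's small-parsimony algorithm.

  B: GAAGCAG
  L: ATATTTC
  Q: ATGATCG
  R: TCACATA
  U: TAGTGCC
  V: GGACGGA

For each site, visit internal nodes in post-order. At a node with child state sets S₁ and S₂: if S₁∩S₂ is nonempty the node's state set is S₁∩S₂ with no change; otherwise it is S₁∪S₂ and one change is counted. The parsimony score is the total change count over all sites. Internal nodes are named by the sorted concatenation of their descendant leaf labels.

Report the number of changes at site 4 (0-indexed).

4

site 0, node BQ: B={G} ∪ Q={A} → {A,G} (+1)
site 0, node BQV: BQ={A,G} ∩ V={G} → {G} (+0)
site 0, node BLQV: BQV={G} ∪ L={A} → {A,G} (+1)
site 0, node RU: R={T} ∩ U={T} → {T} (+0)
site 0, node BLQRUV: BLQV={A,G} ∪ RU={T} → {A,G,T} (+1)
site 1, node BQ: B={A} ∪ Q={T} → {A,T} (+1)
site 1, node BQV: BQ={A,T} ∪ V={G} → {A,G,T} (+1)
site 1, node BLQV: BQV={A,G,T} ∩ L={T} → {T} (+0)
site 1, node RU: R={C} ∪ U={A} → {A,C} (+1)
site 1, node BLQRUV: BLQV={T} ∪ RU={A,C} → {A,C,T} (+1)
site 2, node BQ: B={A} ∪ Q={G} → {A,G} (+1)
site 2, node BQV: BQ={A,G} ∩ V={A} → {A} (+0)
site 2, node BLQV: BQV={A} ∩ L={A} → {A} (+0)
site 2, node RU: R={A} ∪ U={G} → {A,G} (+1)
site 2, node BLQRUV: BLQV={A} ∩ RU={A,G} → {A} (+0)
site 3, node BQ: B={G} ∪ Q={A} → {A,G} (+1)
site 3, node BQV: BQ={A,G} ∪ V={C} → {A,C,G} (+1)
site 3, node BLQV: BQV={A,C,G} ∪ L={T} → {A,C,G,T} (+1)
site 3, node RU: R={C} ∪ U={T} → {C,T} (+1)
site 3, node BLQRUV: BLQV={A,C,G,T} ∩ RU={C,T} → {C,T} (+0)
site 4, node BQ: B={C} ∪ Q={T} → {C,T} (+1)
site 4, node BQV: BQ={C,T} ∪ V={G} → {C,G,T} (+1)
site 4, node BLQV: BQV={C,G,T} ∩ L={T} → {T} (+0)
site 4, node RU: R={A} ∪ U={G} → {A,G} (+1)
site 4, node BLQRUV: BLQV={T} ∪ RU={A,G} → {A,G,T} (+1)
site 5, node BQ: B={A} ∪ Q={C} → {A,C} (+1)
site 5, node BQV: BQ={A,C} ∪ V={G} → {A,C,G} (+1)
site 5, node BLQV: BQV={A,C,G} ∪ L={T} → {A,C,G,T} (+1)
site 5, node RU: R={T} ∪ U={C} → {C,T} (+1)
site 5, node BLQRUV: BLQV={A,C,G,T} ∩ RU={C,T} → {C,T} (+0)
site 6, node BQ: B={G} ∩ Q={G} → {G} (+0)
site 6, node BQV: BQ={G} ∪ V={A} → {A,G} (+1)
site 6, node BLQV: BQV={A,G} ∪ L={C} → {A,C,G} (+1)
site 6, node RU: R={A} ∪ U={C} → {A,C} (+1)
site 6, node BLQRUV: BLQV={A,C,G} ∩ RU={A,C} → {A,C} (+0)
per-site changes: [3, 4, 2, 4, 4, 4, 3]; total = 24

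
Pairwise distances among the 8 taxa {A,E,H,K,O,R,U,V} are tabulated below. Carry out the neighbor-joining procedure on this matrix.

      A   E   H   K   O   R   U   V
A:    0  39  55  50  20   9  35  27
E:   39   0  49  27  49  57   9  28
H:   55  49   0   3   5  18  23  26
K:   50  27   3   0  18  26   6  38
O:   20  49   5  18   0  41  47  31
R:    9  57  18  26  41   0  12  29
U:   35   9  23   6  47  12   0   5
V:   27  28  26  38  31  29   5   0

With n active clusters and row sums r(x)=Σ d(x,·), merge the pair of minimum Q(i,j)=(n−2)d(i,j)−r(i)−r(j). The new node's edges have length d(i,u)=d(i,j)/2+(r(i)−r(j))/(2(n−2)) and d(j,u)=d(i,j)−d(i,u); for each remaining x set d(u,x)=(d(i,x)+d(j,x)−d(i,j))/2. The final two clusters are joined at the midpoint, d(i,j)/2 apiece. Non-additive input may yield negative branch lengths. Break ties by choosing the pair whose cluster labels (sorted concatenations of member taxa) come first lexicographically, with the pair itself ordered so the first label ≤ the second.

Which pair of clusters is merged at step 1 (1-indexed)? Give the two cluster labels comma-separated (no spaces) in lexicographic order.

step 1: merge (A,R) at d=9, Q=-373; branch lengths A→97/12, R→11/12; new cluster AR
  updated: d(AR,E)=87/2, d(AR,H)=32, d(AR,K)=67/2, d(AR,O)=26, d(AR,U)=19, d(AR,V)=47/2
step 2: merge (H,O) at d=5, Q=-289; branch lengths H→-13/10, O→63/10; new cluster HO
  updated: d(AR,HO)=53/2, d(E,HO)=93/2, d(HO,K)=8, d(HO,U)=65/2, d(HO,V)=26
step 3: merge (HO,K) at d=8, Q=-220; branch lengths HO→59/8, K→5/8; new cluster HKO
  updated: d(AR,HKO)=26, d(E,HKO)=131/4, d(HKO,U)=61/4, d(HKO,V)=28
step 4: merge (AR,HKO) at d=26, Q=-136; branch lengths AR→44/3, HKO→34/3; new cluster AHKOR
  updated: d(AHKOR,E)=201/8, d(AHKOR,U)=33/8, d(AHKOR,V)=51/4
step 5: merge (AHKOR,V) at d=51/4, Q=-249/4; branch lengths AHKOR→87/16, V→117/16; new cluster AHKORV
  updated: d(AHKORV,E)=323/16, d(AHKORV,U)=-29/16
step 6: merge (AHKORV,E) at d=323/16, Q=-219/8; branch lengths AHKORV→75/16, E→31/2; new cluster AEHKORV
  updated: d(AEHKORV,U)=-13/2
step 7: merge (AEHKORV,U) at d=-13/2; branch lengths AEHKORV→-13/4, U→-13/4; new cluster AEHKORUV
final tree: (((((A:97/12,R:11/12):44/3,((H:-13/10,O:63/10):59/8,K:5/8):34/3):87/16,V:117/16):75/16,E:31/2):-13/4,U:-13/4)
total length: 1191/16

A,R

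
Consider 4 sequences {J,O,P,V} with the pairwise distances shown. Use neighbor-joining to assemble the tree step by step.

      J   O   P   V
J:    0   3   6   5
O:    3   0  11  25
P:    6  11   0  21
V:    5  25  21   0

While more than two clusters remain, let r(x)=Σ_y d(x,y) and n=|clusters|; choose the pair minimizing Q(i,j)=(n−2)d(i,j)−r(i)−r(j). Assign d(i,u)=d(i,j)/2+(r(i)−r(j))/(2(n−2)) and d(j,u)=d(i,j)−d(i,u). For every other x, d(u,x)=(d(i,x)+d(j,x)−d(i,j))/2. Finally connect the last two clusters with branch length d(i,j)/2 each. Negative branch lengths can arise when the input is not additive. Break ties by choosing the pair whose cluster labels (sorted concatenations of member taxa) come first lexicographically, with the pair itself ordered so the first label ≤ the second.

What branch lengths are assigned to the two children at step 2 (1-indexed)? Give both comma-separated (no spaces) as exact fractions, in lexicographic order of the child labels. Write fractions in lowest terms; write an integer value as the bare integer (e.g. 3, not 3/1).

23/4,23/4

step 1: merge (J,V) at d=5, Q=-55; branch lengths J→-27/4, V→47/4; new cluster JV
  updated: d(JV,O)=23/2, d(JV,P)=11
step 2: merge (JV,O) at d=23/2, Q=-67/2; branch lengths JV→23/4, O→23/4; new cluster JOV
  updated: d(JOV,P)=21/4
step 3: merge (JOV,P) at d=21/4; branch lengths JOV→21/8, P→21/8; new cluster JOPV
final tree: (((J:-27/4,V:47/4):23/4,O:23/4):21/8,P:21/8)
total length: 87/4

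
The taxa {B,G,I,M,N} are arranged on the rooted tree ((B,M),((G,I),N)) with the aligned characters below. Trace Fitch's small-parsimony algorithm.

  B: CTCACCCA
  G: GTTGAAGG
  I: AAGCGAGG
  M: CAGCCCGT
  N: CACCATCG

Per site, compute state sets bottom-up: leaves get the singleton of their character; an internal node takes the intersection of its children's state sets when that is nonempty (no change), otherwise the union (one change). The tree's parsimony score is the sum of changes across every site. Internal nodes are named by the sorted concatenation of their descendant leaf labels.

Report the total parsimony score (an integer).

17

site 0, node BM: B={C} ∩ M={C} → {C} (+0)
site 0, node GI: G={G} ∪ I={A} → {A,G} (+1)
site 0, node GIN: GI={A,G} ∪ N={C} → {A,C,G} (+1)
site 0, node BGIMN: BM={C} ∩ GIN={A,C,G} → {C} (+0)
site 1, node BM: B={T} ∪ M={A} → {A,T} (+1)
site 1, node GI: G={T} ∪ I={A} → {A,T} (+1)
site 1, node GIN: GI={A,T} ∩ N={A} → {A} (+0)
site 1, node BGIMN: BM={A,T} ∩ GIN={A} → {A} (+0)
site 2, node BM: B={C} ∪ M={G} → {C,G} (+1)
site 2, node GI: G={T} ∪ I={G} → {G,T} (+1)
site 2, node GIN: GI={G,T} ∪ N={C} → {C,G,T} (+1)
site 2, node BGIMN: BM={C,G} ∩ GIN={C,G,T} → {C,G} (+0)
site 3, node BM: B={A} ∪ M={C} → {A,C} (+1)
site 3, node GI: G={G} ∪ I={C} → {C,G} (+1)
site 3, node GIN: GI={C,G} ∩ N={C} → {C} (+0)
site 3, node BGIMN: BM={A,C} ∩ GIN={C} → {C} (+0)
site 4, node BM: B={C} ∩ M={C} → {C} (+0)
site 4, node GI: G={A} ∪ I={G} → {A,G} (+1)
site 4, node GIN: GI={A,G} ∩ N={A} → {A} (+0)
site 4, node BGIMN: BM={C} ∪ GIN={A} → {A,C} (+1)
site 5, node BM: B={C} ∩ M={C} → {C} (+0)
site 5, node GI: G={A} ∩ I={A} → {A} (+0)
site 5, node GIN: GI={A} ∪ N={T} → {A,T} (+1)
site 5, node BGIMN: BM={C} ∪ GIN={A,T} → {A,C,T} (+1)
site 6, node BM: B={C} ∪ M={G} → {C,G} (+1)
site 6, node GI: G={G} ∩ I={G} → {G} (+0)
site 6, node GIN: GI={G} ∪ N={C} → {C,G} (+1)
site 6, node BGIMN: BM={C,G} ∩ GIN={C,G} → {C,G} (+0)
site 7, node BM: B={A} ∪ M={T} → {A,T} (+1)
site 7, node GI: G={G} ∩ I={G} → {G} (+0)
site 7, node GIN: GI={G} ∩ N={G} → {G} (+0)
site 7, node BGIMN: BM={A,T} ∪ GIN={G} → {A,G,T} (+1)
per-site changes: [2, 2, 3, 2, 2, 2, 2, 2]; total = 17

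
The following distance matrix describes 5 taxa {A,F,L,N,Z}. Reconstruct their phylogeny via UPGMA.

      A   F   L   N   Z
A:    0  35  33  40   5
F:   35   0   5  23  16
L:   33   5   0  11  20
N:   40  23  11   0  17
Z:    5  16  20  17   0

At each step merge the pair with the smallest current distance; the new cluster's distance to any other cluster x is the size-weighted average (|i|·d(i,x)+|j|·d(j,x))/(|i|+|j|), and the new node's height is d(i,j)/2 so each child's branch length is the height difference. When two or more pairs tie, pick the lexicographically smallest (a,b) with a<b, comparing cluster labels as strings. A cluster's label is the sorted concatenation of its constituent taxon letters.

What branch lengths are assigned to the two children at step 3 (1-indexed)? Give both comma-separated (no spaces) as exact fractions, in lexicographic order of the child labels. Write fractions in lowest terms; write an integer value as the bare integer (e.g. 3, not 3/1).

step 1: merge (A,Z) at d=5; branch lengths A→5/2, Z→5/2; new cluster AZ
  updated: d(AZ,F)=51/2, d(AZ,L)=53/2, d(AZ,N)=57/2
step 2: merge (F,L) at d=5; branch lengths F→5/2, L→5/2; new cluster FL
  updated: d(AZ,FL)=26, d(FL,N)=17
step 3: merge (FL,N) at d=17; branch lengths FL→6, N→17/2; new cluster FLN
  updated: d(AZ,FLN)=161/6
step 4: merge (AZ,FLN) at d=161/6; branch lengths AZ→131/12, FLN→59/12; new cluster AFLNZ
final tree: ((A:5/2,Z:5/2):131/12,((F:5/2,L:5/2):6,N:17/2):59/12)
total length: 121/3

6,17/2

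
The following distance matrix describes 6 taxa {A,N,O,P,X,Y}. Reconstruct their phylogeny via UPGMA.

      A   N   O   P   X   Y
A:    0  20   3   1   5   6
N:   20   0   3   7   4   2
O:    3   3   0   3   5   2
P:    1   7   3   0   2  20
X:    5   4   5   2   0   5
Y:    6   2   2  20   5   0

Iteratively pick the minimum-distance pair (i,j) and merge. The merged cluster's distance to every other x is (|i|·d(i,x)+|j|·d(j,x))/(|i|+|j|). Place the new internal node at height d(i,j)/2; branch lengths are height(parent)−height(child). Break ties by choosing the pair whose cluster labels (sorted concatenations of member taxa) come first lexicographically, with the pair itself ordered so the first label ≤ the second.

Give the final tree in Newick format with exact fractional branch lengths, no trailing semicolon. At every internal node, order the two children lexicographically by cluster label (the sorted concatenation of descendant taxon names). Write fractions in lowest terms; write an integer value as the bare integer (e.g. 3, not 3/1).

iteration 1: select A,P (d=1); attach at lengths (1/2, 1/2); label the merged cluster AP
  updated: d(AP,N)=27/2, d(AP,O)=3, d(AP,X)=7/2, d(AP,Y)=13
iteration 2: select N,Y (d=2); attach at lengths (1, 1); label the merged cluster NY
  updated: d(AP,NY)=53/4, d(NY,O)=5/2, d(NY,X)=9/2
iteration 3: select NY,O (d=5/2); attach at lengths (1/4, 5/4); label the merged cluster NOY
  updated: d(AP,NOY)=59/6, d(NOY,X)=14/3
iteration 4: select AP,X (d=7/2); attach at lengths (5/4, 7/4); label the merged cluster APX
  updated: d(APX,NOY)=73/9
iteration 5: select APX,NOY (d=73/9); attach at lengths (83/36, 101/36); label the merged cluster ANOPXY
final tree: (((A:1/2,P:1/2):5/4,X:7/4):83/36,((N:1,Y:1):1/4,O:5/4):101/36)
total length: 227/18

(((A:1/2,P:1/2):5/4,X:7/4):83/36,((N:1,Y:1):1/4,O:5/4):101/36)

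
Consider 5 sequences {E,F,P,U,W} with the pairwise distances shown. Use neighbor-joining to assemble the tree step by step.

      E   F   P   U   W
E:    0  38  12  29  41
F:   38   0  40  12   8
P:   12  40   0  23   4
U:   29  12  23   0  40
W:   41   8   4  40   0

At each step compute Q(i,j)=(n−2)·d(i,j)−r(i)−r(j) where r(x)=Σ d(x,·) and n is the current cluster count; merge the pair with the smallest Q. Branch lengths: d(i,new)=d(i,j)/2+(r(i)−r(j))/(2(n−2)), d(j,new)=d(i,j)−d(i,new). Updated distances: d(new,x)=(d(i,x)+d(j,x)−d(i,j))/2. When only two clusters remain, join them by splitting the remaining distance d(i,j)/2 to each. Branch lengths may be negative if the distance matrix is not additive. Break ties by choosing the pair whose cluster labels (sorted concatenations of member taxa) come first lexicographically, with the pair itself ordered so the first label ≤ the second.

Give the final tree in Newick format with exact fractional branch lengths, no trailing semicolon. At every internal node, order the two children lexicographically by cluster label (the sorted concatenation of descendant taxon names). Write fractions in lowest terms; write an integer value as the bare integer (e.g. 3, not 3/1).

(((E:95/8,P:1/8):75/8,(F:29/6,W:19/6):91/8):85/16,U:85/16)

step 1: merge (F,W) at d=8, Q=-167; branch lengths F→29/6, W→19/6; new cluster FW
  updated: d(E,FW)=71/2, d(FW,P)=18, d(FW,U)=22
step 2: merge (E,P) at d=12, Q=-211/2; branch lengths E→95/8, P→1/8; new cluster EP
  updated: d(EP,FW)=83/4, d(EP,U)=20
step 3: merge (EP,FW) at d=83/4, Q=-251/4; branch lengths EP→75/8, FW→91/8; new cluster EFPW
  updated: d(EFPW,U)=85/8
step 4: merge (EFPW,U) at d=85/8; branch lengths EFPW→85/16, U→85/16; new cluster EFPUW
final tree: (((E:95/8,P:1/8):75/8,(F:29/6,W:19/6):91/8):85/16,U:85/16)
total length: 411/8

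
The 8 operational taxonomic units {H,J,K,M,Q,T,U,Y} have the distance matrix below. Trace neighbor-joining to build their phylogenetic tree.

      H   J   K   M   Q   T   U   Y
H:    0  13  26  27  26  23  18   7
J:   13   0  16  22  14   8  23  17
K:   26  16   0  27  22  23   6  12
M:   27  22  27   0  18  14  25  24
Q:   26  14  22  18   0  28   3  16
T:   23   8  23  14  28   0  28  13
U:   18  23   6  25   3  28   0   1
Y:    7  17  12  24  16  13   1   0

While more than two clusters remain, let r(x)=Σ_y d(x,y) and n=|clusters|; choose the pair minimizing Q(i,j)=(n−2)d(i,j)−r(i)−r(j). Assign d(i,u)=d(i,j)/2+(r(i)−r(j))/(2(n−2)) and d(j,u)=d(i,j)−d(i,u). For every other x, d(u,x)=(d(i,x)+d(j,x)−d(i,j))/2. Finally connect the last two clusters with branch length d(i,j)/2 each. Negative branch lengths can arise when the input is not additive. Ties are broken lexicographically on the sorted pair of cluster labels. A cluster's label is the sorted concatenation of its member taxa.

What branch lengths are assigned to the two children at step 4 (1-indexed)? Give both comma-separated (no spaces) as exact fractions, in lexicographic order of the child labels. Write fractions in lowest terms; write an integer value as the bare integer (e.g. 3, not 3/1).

23/6,25/6

step 1: merge (Q,U) at d=3, Q=-213; branch lengths Q→41/12, U→-5/12; new cluster QU
  updated: d(H,QU)=41/2, d(J,QU)=17, d(K,QU)=25/2, d(M,QU)=20, d(QU,T)=53/2, d(QU,Y)=7
step 2: merge (M,T) at d=14, Q=-343/2; branch lengths M→193/20, T→87/20; new cluster MT
  updated: d(H,MT)=18, d(J,MT)=8, d(K,MT)=18, d(MT,QU)=65/4, d(MT,Y)=23/2
step 3: merge (H,Y) at d=7, Q=-111; branch lengths H→29/4, Y→-1/4; new cluster HY
  updated: d(HY,J)=23/2, d(HY,K)=31/2, d(HY,MT)=45/4, d(HY,QU)=41/4
step 4: merge (J,MT) at d=8, Q=-82; branch lengths J→23/6, MT→25/6; new cluster JMT
  updated: d(HY,JMT)=59/8, d(JMT,K)=13, d(JMT,QU)=101/8
step 5: merge (HY,JMT) at d=59/8, Q=-411/8; branch lengths HY→119/32, JMT→117/32; new cluster HJMTY
  updated: d(HJMTY,K)=169/16, d(HJMTY,QU)=31/4
step 6: merge (HJMTY,K) at d=169/16, Q=-493/16; branch lengths HJMTY→93/32, K→245/32; new cluster HJKMTY
  updated: d(HJKMTY,QU)=155/32
step 7: merge (HJKMTY,QU) at d=155/32; branch lengths HJKMTY→155/64, QU→155/64; new cluster HJKMQTUY
final tree: ((((H:29/4,Y:-1/4):119/32,(J:23/6,(M:193/20,T:87/20):25/6):117/32):93/32,K:245/32):155/64,(Q:41/12,U:-5/12):155/64)
total length: 1753/32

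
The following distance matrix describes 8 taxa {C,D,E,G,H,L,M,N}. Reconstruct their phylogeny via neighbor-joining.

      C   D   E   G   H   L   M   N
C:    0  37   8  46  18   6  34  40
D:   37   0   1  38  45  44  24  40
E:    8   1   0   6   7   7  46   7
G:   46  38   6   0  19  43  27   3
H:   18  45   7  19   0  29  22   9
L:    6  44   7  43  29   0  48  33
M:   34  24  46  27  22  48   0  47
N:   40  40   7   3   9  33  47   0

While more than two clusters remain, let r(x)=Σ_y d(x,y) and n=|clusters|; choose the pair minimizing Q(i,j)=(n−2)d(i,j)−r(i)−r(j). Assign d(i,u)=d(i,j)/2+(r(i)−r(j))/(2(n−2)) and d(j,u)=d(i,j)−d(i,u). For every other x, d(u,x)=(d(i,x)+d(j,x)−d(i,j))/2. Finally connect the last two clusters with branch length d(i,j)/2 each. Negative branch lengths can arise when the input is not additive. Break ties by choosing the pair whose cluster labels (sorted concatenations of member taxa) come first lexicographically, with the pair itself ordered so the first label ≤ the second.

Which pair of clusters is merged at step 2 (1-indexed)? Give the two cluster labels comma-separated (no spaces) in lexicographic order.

1. join C+L (d=6, Q=-363) ⇒ CL; edges |C|=5/4, |L|=19/4
  updated: d(CL,D)=75/2, d(CL,E)=9/2, d(CL,G)=83/2, d(CL,H)=41/2, d(CL,M)=38, d(CL,N)=67/2
2. join D+M (d=24, Q=-539/2) ⇒ DM; edges |D|=203/20, |M|=277/20
  updated: d(CL,DM)=103/4, d(DM,E)=23/2, d(DM,G)=41/2, d(DM,H)=43/2, d(DM,N)=63/2
3. join G+N (d=3, Q=-162) ⇒ GN; edges |G|=9/4, |N|=3/4
  updated: d(CL,GN)=36, d(DM,GN)=49/2, d(E,GN)=5, d(GN,H)=25/2
4. join GN+H (d=25/2, Q=-102) ⇒ GHN; edges |GN|=9, |H|=7/2
  updated: d(CL,GHN)=22, d(DM,GHN)=67/4, d(E,GHN)=-1/4
5. join CL+E (d=9/2, Q=-59) ⇒ CEL; edges |CL|=91/8, |E|=-55/8
  updated: d(CEL,DM)=131/8, d(CEL,GHN)=69/8
6. join CEL+DM (d=131/8, Q=-167/4) ⇒ CDELM; edges |CEL|=33/8, |DM|=49/4
  updated: d(CDELM,GHN)=9/2
7. join CDELM+GHN (d=9/2) ⇒ CDEGHLMN; edges |CDELM|=9/4, |GHN|=9/4
final tree: ((((C:5/4,L:19/4):91/8,E:-55/8):33/8,(D:203/20,M:277/20):49/4):9/4,((G:9/4,N:3/4):9,H:7/2):9/4)
total length: 567/8

D,M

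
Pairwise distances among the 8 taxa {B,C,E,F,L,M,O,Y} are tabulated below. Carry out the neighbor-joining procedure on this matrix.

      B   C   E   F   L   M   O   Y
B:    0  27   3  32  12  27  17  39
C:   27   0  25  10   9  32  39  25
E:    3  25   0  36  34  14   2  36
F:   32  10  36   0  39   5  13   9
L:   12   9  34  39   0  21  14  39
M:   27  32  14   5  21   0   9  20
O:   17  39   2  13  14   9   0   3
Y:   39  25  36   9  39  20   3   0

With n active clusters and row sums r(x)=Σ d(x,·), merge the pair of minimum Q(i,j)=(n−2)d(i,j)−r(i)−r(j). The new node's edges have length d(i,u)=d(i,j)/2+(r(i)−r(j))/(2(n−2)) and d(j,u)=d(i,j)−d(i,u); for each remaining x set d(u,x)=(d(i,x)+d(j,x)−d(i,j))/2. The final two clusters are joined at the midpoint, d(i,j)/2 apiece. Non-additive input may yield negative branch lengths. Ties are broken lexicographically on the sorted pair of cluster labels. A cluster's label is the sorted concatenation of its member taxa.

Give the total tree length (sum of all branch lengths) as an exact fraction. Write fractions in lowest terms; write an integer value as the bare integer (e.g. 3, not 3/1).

step 1: merge (B,E) at d=3, Q=-289; branch lengths B→25/12, E→11/12; new cluster BE
  updated: d(BE,C)=49/2, d(BE,F)=65/2, d(BE,L)=43/2, d(BE,M)=19, d(BE,O)=8, d(BE,Y)=36
step 2: merge (C,L) at d=9, Q=-238; branch lengths C→41/10, L→49/10; new cluster CL
  updated: d(BE,CL)=37/2, d(CL,F)=20, d(CL,M)=22, d(CL,O)=22, d(CL,Y)=55/2
step 3: merge (BE,CL) at d=37/2, Q=-150; branch lengths BE→39/4, CL→35/4; new cluster BCEL
  updated: d(BCEL,F)=17, d(BCEL,M)=45/4, d(BCEL,O)=23/4, d(BCEL,Y)=45/2
step 4: merge (O,Y) at d=3, Q=-305/4; branch lengths O→-59/24, Y→131/24; new cluster OY
  updated: d(BCEL,OY)=101/8, d(F,OY)=19/2, d(M,OY)=13
step 5: merge (BCEL,OY) at d=101/8, Q=-203/4; branch lengths BCEL→31/4, OY→39/8; new cluster BCELOY
  updated: d(BCELOY,F)=111/16, d(BCELOY,M)=93/16
step 6: merge (BCELOY,F) at d=111/16, Q=-71/4; branch lengths BCELOY→31/8, F→49/16; new cluster BCEFLOY
  updated: d(BCEFLOY,M)=31/16
step 7: merge (BCEFLOY,M) at d=31/16; branch lengths BCEFLOY→31/32, M→31/32; new cluster BCEFLMOY
final tree: (((((B:25/12,E:11/12):39/4,(C:41/10,L:49/10):35/4):31/4,(O:-59/24,Y:131/24):39/8):31/8,F:49/16):31/32,M:31/32)
total length: 55

55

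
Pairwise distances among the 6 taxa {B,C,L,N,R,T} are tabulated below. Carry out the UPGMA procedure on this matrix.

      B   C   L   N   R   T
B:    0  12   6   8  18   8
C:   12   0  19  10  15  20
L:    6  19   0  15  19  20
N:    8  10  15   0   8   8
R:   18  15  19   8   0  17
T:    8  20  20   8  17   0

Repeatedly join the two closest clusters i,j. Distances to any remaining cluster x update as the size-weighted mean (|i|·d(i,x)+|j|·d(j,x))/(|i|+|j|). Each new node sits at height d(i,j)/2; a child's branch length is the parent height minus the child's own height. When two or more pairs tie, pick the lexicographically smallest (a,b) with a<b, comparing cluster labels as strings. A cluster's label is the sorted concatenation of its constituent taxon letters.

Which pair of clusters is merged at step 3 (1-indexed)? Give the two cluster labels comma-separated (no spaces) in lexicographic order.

C,NR

1. join B+L (d=6) ⇒ BL; edges |B|=3, |L|=3
  updated: d(BL,C)=31/2, d(BL,N)=23/2, d(BL,R)=37/2, d(BL,T)=14
2. join N+R (d=8) ⇒ NR; edges |N|=4, |R|=4
  updated: d(BL,NR)=15, d(C,NR)=25/2, d(NR,T)=25/2
3. join C+NR (d=25/2) ⇒ CNR; edges |C|=25/4, |NR|=9/4
  updated: d(BL,CNR)=91/6, d(CNR,T)=15
4. join BL+T (d=14) ⇒ BLT; edges |BL|=4, |T|=7
  updated: d(BLT,CNR)=136/9
5. join BLT+CNR (d=136/9) ⇒ BCLNRT; edges |BLT|=5/9, |CNR|=47/36
final tree: (((B:3,L:3):4,T:7):5/9,(C:25/4,(N:4,R:4):9/4):47/36)
total length: 1273/36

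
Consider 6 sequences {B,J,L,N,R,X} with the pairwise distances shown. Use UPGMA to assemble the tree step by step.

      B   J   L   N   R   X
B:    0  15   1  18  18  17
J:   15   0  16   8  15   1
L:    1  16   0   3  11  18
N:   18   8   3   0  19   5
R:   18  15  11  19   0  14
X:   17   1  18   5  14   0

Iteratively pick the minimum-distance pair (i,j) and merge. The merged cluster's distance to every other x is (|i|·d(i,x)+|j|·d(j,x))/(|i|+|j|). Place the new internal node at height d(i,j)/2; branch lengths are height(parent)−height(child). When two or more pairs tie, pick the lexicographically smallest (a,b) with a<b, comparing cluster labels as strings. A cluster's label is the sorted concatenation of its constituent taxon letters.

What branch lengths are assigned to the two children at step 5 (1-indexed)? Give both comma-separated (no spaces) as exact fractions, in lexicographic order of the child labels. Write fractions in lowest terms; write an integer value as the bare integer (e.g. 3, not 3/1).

9/20,77/10

1. join B+L (d=1) ⇒ BL; edges |B|=1/2, |L|=1/2
  updated: d(BL,J)=31/2, d(BL,N)=21/2, d(BL,R)=29/2, d(BL,X)=35/2
2. join J+X (d=1) ⇒ JX; edges |J|=1/2, |X|=1/2
  updated: d(BL,JX)=33/2, d(JX,N)=13/2, d(JX,R)=29/2
3. join JX+N (d=13/2) ⇒ JNX; edges |JX|=11/4, |N|=13/4
  updated: d(BL,JNX)=29/2, d(JNX,R)=16
4. join BL+JNX (d=29/2) ⇒ BJLNX; edges |BL|=27/4, |JNX|=4
  updated: d(BJLNX,R)=77/5
5. join BJLNX+R (d=77/5) ⇒ BJLNRX; edges |BJLNX|=9/20, |R|=77/10
final tree: (((B:1/2,L:1/2):27/4,((J:1/2,X:1/2):11/4,N:13/4):4):9/20,R:77/10)
total length: 269/10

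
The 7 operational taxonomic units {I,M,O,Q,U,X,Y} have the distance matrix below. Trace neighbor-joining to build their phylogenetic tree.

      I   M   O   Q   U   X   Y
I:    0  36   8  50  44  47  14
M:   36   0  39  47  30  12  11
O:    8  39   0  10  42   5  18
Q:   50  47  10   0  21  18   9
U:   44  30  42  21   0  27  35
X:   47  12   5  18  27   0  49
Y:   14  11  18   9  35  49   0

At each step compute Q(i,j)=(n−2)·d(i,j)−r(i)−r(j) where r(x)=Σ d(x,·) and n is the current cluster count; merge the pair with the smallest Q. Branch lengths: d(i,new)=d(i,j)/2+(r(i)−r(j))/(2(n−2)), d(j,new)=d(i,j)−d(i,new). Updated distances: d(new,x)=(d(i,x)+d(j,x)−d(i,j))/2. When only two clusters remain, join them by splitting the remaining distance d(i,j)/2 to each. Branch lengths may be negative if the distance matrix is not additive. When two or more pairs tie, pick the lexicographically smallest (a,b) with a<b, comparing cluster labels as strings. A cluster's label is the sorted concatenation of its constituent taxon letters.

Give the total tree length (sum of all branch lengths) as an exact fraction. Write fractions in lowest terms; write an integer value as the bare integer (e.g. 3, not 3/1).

iteration 1: select I,O (d=8, Q=-281); attach at lengths (117/10, -37/10); label the merged cluster IO
  updated: d(IO,M)=67/2, d(IO,Q)=26, d(IO,U)=39, d(IO,X)=22, d(IO,Y)=12
iteration 2: select M,X (d=12, Q=-427/2); attach at lengths (107/16, 85/16); label the merged cluster MX
  updated: d(IO,MX)=87/4, d(MX,Q)=53/2, d(MX,U)=45/2, d(MX,Y)=24
iteration 3: select MX,U (d=45/2, Q=-579/4); attach at lengths (179/24, 361/24); label the merged cluster MUX
  updated: d(IO,MUX)=153/8, d(MUX,Q)=25/2, d(MUX,Y)=73/4
iteration 4: select IO,Y (d=12, Q=-579/8); attach at lengths (335/32, 49/32); label the merged cluster IOY
  updated: d(IOY,MUX)=203/16, d(IOY,Q)=23/2
iteration 5: select IOY,MUX (d=203/16, Q=-587/16); attach at lengths (187/32, 219/32); label the merged cluster IMOUXY
  updated: d(IMOUXY,Q)=181/32
iteration 6: select IMOUXY,Q (d=181/32); attach at lengths (181/64, 181/64); label the merged cluster IMOQUXY
final tree: ((((I:117/10,O:-37/10):335/32,Y:49/32):187/32,((M:107/16,X:85/16):179/24,U:361/24):219/32):181/64,Q:181/64)
total length: 2331/32

2331/32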